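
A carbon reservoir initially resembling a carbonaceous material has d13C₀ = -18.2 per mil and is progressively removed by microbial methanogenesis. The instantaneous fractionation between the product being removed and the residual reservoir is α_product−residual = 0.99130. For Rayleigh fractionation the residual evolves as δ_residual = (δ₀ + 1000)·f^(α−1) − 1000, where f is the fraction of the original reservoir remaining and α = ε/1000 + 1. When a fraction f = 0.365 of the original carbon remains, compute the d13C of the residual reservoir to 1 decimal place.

-9.6 per mil

Rayleigh residual: δ_res = (δ₀ + 1000)·f^(α−1) − 1000
α − 1 = -0.00870
f^(α−1) = 0.365^(-0.00870) = 1.008807
δ_res = (-18.2 + 1000) × 1.008807 − 1000 = 990.447 − 1000 = -9.55 per mil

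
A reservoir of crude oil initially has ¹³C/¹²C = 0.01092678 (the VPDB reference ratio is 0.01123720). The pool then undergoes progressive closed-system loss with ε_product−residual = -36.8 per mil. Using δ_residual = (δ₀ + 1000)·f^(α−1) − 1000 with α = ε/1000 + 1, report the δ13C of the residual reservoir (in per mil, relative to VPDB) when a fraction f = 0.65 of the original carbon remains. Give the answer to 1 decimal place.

-12.1 per mil

δ₀ = (0.01092678/0.01123720 − 1)×1000 = (0.972376 − 1)×1000 = -27.624 per mil
α − 1 = ε/1000 = -0.0368
f^(α−1) = 0.65^(-0.0368) = 1.015979
δ_res = (-27.624 + 1000) × 1.015979 − 1000 = 987.913 − 1000 = -12.09 per mil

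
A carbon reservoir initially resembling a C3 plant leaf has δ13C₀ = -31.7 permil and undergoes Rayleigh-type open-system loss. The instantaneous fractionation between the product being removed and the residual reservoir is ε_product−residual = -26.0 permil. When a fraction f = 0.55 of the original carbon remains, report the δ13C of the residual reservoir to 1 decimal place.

Rayleigh residual: δ_res = (δ₀ + 1000)·f^(α−1) − 1000
α = ε/1000 + 1 = 0.97400, so α − 1 = -0.02600
f^(α−1) = 0.55^(-0.02600) = 1.015665
δ_res = (-31.7 + 1000) × 1.015665 − 1000 = 983.469 − 1000 = -16.53 permil

-16.5 permil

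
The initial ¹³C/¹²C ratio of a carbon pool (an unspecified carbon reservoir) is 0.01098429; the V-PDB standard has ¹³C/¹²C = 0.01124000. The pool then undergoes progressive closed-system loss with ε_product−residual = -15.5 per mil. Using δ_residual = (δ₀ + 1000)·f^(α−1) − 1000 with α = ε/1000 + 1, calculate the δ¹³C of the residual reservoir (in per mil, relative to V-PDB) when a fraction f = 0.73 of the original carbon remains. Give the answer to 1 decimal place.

-18.0 per mil

δ₀ = (0.01098429/0.01124000 − 1)×1000 = (0.977250 − 1)×1000 = -22.750 per mil
α − 1 = ε/1000 = -0.0155
f^(α−1) = 0.73^(-0.0155) = 1.004890
δ_res = (-22.750 + 1000) × 1.004890 − 1000 = 982.029 − 1000 = -17.97 per mil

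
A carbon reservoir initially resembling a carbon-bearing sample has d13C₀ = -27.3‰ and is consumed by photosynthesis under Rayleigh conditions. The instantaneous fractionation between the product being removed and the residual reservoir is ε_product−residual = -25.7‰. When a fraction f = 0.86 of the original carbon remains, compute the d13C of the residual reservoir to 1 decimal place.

-23.5‰

Rayleigh residual: δ_res = (δ₀ + 1000)·f^(α−1) − 1000
α = ε/1000 + 1 = 0.97430, so α − 1 = -0.02570
f^(α−1) = 0.86^(-0.02570) = 1.003884
δ_res = (-27.3 + 1000) × 1.003884 − 1000 = 976.478 − 1000 = -23.52‰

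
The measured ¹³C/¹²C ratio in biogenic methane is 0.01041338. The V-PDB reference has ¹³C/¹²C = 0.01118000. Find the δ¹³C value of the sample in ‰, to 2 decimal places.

δ¹³C = (R_sample / R_standard − 1) × 1000
R_sample / R_standard = 0.01041338 / 0.01118000 = 0.931429
δ¹³C = (0.931429 − 1) × 1000 = -68.571‰

-68.57‰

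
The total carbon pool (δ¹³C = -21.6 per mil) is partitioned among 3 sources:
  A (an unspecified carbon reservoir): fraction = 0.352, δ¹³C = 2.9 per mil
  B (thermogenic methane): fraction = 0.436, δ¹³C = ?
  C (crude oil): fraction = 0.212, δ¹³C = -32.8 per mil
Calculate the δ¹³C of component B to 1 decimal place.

-35.9 per mil

Isotope mass balance: δ_bulk = Σ fᵢ·δᵢ.
-21.6 = 0.352×(2.9) + 0.436×δ_B + 0.212×(-32.8)
0.436·δ_B = -21.6 − (-5.933) = -15.667
δ_B = -15.667 / 0.436 = -35.93 per mil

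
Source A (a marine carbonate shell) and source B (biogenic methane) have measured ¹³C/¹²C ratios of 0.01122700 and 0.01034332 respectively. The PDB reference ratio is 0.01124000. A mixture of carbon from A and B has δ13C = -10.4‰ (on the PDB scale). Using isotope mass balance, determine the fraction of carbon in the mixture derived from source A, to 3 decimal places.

δ_A = (0.01122700/0.01124000 − 1)×1000 = (0.998843 − 1)×1000 = -1.157‰
δ_B = (0.01034332/0.01124000 − 1)×1000 = (0.920224 − 1)×1000 = -79.776‰
f_A = (δ_mix − δ_B)/(δ_A − δ_B) = (-10.4 − (-79.776))/(-1.157 − (-79.776))
f_A = 69.376 / 78.619 = 0.8824

0.882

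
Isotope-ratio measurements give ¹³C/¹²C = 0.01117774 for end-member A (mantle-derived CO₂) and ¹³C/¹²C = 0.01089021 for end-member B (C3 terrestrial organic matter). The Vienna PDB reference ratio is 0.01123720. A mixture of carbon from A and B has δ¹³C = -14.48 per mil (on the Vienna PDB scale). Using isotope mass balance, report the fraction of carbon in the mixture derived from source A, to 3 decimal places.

0.641

δ_A = (0.01117774/0.01123720 − 1)×1000 = (0.994709 − 1)×1000 = -5.291 per mil
δ_B = (0.01089021/0.01123720 − 1)×1000 = (0.969121 − 1)×1000 = -30.879 per mil
f_A = (δ_mix − δ_B)/(δ_A − δ_B) = (-14.48 − (-30.879))/(-5.291 − (-30.879))
f_A = 16.399 / 25.587 = 0.6409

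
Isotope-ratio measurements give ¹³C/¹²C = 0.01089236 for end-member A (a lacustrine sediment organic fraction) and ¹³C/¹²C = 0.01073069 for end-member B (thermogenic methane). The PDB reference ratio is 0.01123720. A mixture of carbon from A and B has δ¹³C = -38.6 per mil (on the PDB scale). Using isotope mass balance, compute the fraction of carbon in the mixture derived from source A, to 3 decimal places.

δ_A = (0.01089236/0.01123720 − 1)×1000 = (0.969313 − 1)×1000 = -30.687 per mil
δ_B = (0.01073069/0.01123720 − 1)×1000 = (0.954926 − 1)×1000 = -45.074 per mil
f_A = (δ_mix − δ_B)/(δ_A − δ_B) = (-38.6 − (-45.074))/(-30.687 − (-45.074))
f_A = 6.474 / 14.387 = 0.4500

0.450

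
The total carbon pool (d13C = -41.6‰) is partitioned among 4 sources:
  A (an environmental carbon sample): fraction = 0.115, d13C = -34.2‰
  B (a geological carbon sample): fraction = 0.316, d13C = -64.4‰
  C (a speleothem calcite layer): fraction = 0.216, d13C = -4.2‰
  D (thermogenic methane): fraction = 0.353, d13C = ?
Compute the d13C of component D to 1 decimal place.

Isotope mass balance: δ_bulk = Σ fᵢ·δᵢ.
-41.6 = 0.115×(-34.2) + 0.316×(-64.4) + 0.216×(-4.2) + 0.353×δ_D
0.353·δ_D = -41.6 − (-25.191) = -16.409
δ_D = -16.409 / 0.353 = -46.49‰

-46.5‰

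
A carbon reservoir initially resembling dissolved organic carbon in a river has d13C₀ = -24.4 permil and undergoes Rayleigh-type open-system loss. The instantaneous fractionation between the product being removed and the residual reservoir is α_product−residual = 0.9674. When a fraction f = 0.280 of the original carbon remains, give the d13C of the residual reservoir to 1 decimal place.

Rayleigh residual: δ_res = (δ₀ + 1000)·f^(α−1) − 1000
α − 1 = -0.03260
f^(α−1) = 0.280^(-0.03260) = 1.042372
δ_res = (-24.4 + 1000) × 1.042372 − 1000 = 1016.938 − 1000 = 16.94 permil

16.9 permil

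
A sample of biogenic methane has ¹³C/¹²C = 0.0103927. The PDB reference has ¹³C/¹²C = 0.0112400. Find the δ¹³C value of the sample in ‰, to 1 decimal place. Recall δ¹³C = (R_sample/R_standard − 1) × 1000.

-75.4‰

δ¹³C = (R_sample / R_standard − 1) × 1000
R_sample / R_standard = 0.0103927 / 0.0112400 = 0.924617
δ¹³C = (0.924617 − 1) × 1000 = -75.38‰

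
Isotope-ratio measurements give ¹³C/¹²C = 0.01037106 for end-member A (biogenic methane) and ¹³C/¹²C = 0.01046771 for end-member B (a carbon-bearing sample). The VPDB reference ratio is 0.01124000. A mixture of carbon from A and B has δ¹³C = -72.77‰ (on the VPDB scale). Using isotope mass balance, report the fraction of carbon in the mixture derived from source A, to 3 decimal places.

0.472

δ_A = (0.01037106/0.01124000 − 1)×1000 = (0.922692 − 1)×1000 = -77.308‰
δ_B = (0.01046771/0.01124000 − 1)×1000 = (0.931291 − 1)×1000 = -68.709‰
f_A = (δ_mix − δ_B)/(δ_A − δ_B) = (-72.77 − (-68.709))/(-77.308 − (-68.709))
f_A = -4.061 / -8.599 = 0.4723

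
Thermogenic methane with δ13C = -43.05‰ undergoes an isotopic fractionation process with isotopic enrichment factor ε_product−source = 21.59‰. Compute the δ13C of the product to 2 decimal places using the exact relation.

-22.39‰

Exactly, δ_product = (δ_source + 1000)·(ε/1000 + 1) − 1000.
δ_product = (-43.05 + 1000) × (21.59/1000 + 1) − 1000
δ_product = -22.389‰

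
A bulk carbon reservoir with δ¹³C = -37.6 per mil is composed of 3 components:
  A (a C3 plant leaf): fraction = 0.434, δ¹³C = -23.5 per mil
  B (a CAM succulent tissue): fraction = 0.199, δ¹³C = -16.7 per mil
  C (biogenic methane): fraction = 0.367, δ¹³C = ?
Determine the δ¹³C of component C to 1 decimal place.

-65.6 per mil

Isotope mass balance: δ_bulk = Σ fᵢ·δᵢ.
-37.6 = 0.434×(-23.5) + 0.199×(-16.7) + 0.367×δ_C
0.367·δ_C = -37.6 − (-13.522) = -24.078
δ_C = -24.078 / 0.367 = -65.61 per mil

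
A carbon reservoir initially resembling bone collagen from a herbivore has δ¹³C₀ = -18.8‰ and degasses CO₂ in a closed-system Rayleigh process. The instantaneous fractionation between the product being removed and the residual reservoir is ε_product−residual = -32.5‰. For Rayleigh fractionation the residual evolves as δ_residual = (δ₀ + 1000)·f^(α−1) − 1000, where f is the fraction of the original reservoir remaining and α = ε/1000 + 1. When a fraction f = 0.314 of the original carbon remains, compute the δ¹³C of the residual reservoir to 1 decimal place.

Rayleigh residual: δ_res = (δ₀ + 1000)·f^(α−1) − 1000
α = ε/1000 + 1 = 0.96750, so α − 1 = -0.03250
f^(α−1) = 0.314^(-0.03250) = 1.038364
δ_res = (-18.8 + 1000) × 1.038364 − 1000 = 1018.843 − 1000 = 18.84‰

18.8‰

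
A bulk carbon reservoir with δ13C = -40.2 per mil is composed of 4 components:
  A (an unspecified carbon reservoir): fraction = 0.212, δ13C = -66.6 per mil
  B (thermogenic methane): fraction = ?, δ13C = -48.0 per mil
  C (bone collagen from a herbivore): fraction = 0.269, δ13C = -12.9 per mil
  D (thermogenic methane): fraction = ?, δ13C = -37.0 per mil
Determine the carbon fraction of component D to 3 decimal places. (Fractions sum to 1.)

Let f_D and f_B be the unknown fractions; fractions sum to 1 so f_D + f_B = 0.519.
Mass balance: Σ fᵢ·δᵢ = δ_bulk ⇒ f_D·(-37.0) + f_B·(-48.0) = -40.2 − (-17.589) = -22.611
Substitute f_B = 0.519 − f_D:
f_D·(-37.0 − -48.0) = -22.611 − 0.519×(-48.0) = 2.301
f_D = 2.301 / 11.0 = 0.2092

0.209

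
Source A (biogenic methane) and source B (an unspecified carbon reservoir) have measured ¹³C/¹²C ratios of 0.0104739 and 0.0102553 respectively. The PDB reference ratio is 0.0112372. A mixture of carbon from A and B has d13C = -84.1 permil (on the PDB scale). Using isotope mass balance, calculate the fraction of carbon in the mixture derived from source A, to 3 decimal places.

0.169

δ_A = (0.0104739/0.0112372 − 1)×1000 = (0.932074 − 1)×1000 = -67.926 permil
δ_B = (0.0102553/0.0112372 − 1)×1000 = (0.912621 − 1)×1000 = -87.379 permil
f_A = (δ_mix − δ_B)/(δ_A − δ_B) = (-84.1 − (-87.379))/(-67.926 − (-87.379))
f_A = 3.279 / 19.453 = 0.1686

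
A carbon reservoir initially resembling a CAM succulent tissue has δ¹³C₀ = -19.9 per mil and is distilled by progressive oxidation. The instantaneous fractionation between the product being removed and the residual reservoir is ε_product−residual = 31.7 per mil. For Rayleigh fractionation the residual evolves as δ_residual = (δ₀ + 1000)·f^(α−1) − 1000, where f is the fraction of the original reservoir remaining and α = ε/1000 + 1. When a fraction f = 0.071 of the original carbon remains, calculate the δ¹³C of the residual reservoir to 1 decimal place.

Rayleigh residual: δ_res = (δ₀ + 1000)·f^(α−1) − 1000
α = ε/1000 + 1 = 1.03170, so α − 1 = 0.03170
f^(α−1) = 0.071^(0.03170) = 0.919570
δ_res = (-19.9 + 1000) × 0.919570 − 1000 = 901.271 − 1000 = -98.73 per mil

-98.7 per mil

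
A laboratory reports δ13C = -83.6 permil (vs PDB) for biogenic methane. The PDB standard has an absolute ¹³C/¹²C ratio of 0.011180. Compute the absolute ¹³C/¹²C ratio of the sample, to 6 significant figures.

0.0102454

R_sample = R_standard × (δ13C/1000 + 1)
R_sample = 0.011180 × (-83.6/1000 + 1) = 0.011180 × 0.916400
R_sample = 0.0102454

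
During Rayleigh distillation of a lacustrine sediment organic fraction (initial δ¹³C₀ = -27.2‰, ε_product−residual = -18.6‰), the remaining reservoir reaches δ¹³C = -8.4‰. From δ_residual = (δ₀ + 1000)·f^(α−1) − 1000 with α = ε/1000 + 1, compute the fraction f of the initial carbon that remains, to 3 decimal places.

0.357

α − 1 = ε/1000 = -0.0186
(δ_res + 1000)/(δ₀ + 1000) = (-8.4 + 1000)/(-27.2 + 1000) = 991.6/972.8 = 1.019326
f = 1.019326^(1/-0.0186) = exp(ln(1.019326)/-0.0186) = exp(0.01914/-0.0186)
f = exp(-1.0291) = 0.3573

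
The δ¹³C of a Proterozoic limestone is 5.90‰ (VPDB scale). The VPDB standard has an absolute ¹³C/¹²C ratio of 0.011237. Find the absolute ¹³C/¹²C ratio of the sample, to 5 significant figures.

R_sample = R_standard × (δ¹³C/1000 + 1)
R_sample = 0.011237 × (5.90/1000 + 1) = 0.011237 × 1.005900
R_sample = 0.0113033

0.011303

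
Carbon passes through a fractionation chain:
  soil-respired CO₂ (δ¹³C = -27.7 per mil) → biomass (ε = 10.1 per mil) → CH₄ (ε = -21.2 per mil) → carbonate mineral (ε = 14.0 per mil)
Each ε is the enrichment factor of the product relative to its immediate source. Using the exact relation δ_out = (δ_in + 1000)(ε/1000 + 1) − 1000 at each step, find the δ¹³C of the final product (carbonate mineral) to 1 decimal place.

step 1: δ = (-27.70 + 1000)·(10.1/1000 + 1) − 1000 = -17.88 per mil
step 2: δ = (-17.88 + 1000)·(-21.2/1000 + 1) − 1000 = -38.70 per mil
step 3: δ = (-38.70 + 1000)·(14.0/1000 + 1) − 1000 = -25.24 per mil

-25.2 per mil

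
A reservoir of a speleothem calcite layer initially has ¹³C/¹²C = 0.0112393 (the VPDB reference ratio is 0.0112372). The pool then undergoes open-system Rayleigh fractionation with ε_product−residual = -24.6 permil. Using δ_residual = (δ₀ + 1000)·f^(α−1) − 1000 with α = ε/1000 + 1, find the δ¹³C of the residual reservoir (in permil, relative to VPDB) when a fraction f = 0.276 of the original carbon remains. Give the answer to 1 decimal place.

32.4 permil

δ₀ = (0.0112393/0.0112372 − 1)×1000 = (1.000187 − 1)×1000 = 0.187 permil
α − 1 = ε/1000 = -0.0246
f^(α−1) = 0.276^(-0.0246) = 1.032176
δ_res = (0.187 + 1000) × 1.032176 − 1000 = 1032.369 − 1000 = 32.37 permil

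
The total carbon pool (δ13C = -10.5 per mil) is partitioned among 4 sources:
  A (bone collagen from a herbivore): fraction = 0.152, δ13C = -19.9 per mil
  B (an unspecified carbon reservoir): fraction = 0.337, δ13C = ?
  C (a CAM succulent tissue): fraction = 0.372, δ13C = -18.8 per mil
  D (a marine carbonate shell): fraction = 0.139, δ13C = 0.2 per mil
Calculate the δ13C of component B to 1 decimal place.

-1.5 per mil

Isotope mass balance: δ_bulk = Σ fᵢ·δᵢ.
-10.5 = 0.152×(-19.9) + 0.337×δ_B + 0.372×(-18.8) + 0.139×(0.2)
0.337·δ_B = -10.5 − (-9.991) = -0.509
δ_B = -0.509 / 0.337 = -1.51 per mil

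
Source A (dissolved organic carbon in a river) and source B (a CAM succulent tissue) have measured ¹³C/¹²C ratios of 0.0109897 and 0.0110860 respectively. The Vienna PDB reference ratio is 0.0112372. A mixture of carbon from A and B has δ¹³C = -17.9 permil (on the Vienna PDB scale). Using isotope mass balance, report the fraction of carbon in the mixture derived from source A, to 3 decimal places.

δ_A = (0.0109897/0.0112372 − 1)×1000 = (0.977975 − 1)×1000 = -22.025 permil
δ_B = (0.0110860/0.0112372 − 1)×1000 = (0.986545 − 1)×1000 = -13.455 permil
f_A = (δ_mix − δ_B)/(δ_A − δ_B) = (-17.9 − (-13.455))/(-22.025 − (-13.455))
f_A = -4.445 / -8.570 = 0.5186

0.519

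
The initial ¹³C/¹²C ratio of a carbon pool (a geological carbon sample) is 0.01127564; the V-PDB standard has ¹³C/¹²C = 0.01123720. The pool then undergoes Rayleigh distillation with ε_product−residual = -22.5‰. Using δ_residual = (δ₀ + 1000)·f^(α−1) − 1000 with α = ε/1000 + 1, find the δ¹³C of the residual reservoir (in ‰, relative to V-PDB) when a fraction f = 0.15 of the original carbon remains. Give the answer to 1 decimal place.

δ₀ = (0.01127564/0.01123720 − 1)×1000 = (1.003421 − 1)×1000 = 3.421‰
α − 1 = ε/1000 = -0.0225
f^(α−1) = 0.15^(-0.0225) = 1.043609
δ_res = (3.421 + 1000) × 1.043609 − 1000 = 1047.179 − 1000 = 47.18‰

47.2‰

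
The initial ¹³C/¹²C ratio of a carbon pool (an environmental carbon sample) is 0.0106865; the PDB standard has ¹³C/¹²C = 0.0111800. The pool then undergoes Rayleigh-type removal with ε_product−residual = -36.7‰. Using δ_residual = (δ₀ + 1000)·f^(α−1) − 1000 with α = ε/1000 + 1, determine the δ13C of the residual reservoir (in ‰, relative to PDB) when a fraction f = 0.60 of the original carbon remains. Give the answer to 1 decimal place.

-26.1‰

δ₀ = (0.0106865/0.0111800 − 1)×1000 = (0.955859 − 1)×1000 = -44.141‰
α − 1 = ε/1000 = -0.0367
f^(α−1) = 0.60^(-0.0367) = 1.018924
δ_res = (-44.141 + 1000) × 1.018924 − 1000 = 973.947 − 1000 = -26.05‰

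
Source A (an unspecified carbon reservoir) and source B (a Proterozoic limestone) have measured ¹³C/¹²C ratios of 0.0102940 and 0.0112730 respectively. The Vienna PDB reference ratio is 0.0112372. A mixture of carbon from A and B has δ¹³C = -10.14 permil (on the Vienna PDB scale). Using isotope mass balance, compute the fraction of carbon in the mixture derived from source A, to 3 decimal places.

δ_A = (0.0102940/0.0112372 − 1)×1000 = (0.916065 − 1)×1000 = -83.935 permil
δ_B = (0.0112730/0.0112372 − 1)×1000 = (1.003186 − 1)×1000 = 3.186 permil
f_A = (δ_mix − δ_B)/(δ_A − δ_B) = (-10.14 − (3.186))/(-83.935 − (3.186))
f_A = -13.326 / -87.121 = 0.1530

0.153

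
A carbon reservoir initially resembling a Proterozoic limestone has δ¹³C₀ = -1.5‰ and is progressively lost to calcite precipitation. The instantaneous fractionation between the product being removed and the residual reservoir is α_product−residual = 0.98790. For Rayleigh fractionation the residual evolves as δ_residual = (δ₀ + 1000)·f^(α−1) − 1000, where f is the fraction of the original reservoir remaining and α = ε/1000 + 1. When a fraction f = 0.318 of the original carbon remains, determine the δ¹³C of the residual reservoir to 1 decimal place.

Rayleigh residual: δ_res = (δ₀ + 1000)·f^(α−1) − 1000
α − 1 = -0.01210
f^(α−1) = 0.318^(-0.01210) = 1.013960
δ_res = (-1.5 + 1000) × 1.013960 − 1000 = 1012.439 − 1000 = 12.44‰

12.4‰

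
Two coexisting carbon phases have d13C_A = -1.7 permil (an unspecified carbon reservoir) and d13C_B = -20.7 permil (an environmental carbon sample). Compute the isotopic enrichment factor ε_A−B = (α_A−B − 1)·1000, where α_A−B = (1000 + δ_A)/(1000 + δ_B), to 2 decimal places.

19.40 permil

α_A−B = (1000 + -1.7) / (1000 + -20.7) = 998.3 / 979.3 = 1.019402
ε_A−B = (1.019402 − 1) × 1000 = 19.402 permil
(The approximation ε ≈ δ_A − δ_B would give 19.0 permil.)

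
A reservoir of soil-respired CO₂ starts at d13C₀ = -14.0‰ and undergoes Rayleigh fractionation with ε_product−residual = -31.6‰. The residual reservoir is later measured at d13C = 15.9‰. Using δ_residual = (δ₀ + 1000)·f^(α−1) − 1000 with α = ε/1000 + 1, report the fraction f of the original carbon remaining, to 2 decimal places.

α − 1 = ε/1000 = -0.0316
(δ_res + 1000)/(δ₀ + 1000) = (15.9 + 1000)/(-14.0 + 1000) = 1015.9/986.0 = 1.030325
f = 1.030325^(1/-0.0316) = exp(ln(1.030325)/-0.0316) = exp(0.02987/-0.0316)
f = exp(-0.9454) = 0.3885

0.39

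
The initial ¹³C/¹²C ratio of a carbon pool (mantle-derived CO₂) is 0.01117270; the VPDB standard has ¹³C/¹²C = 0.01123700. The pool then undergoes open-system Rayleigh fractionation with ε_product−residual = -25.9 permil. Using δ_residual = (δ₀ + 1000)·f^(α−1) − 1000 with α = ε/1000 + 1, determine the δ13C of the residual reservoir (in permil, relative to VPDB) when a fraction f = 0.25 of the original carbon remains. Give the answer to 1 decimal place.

δ₀ = (0.01117270/0.01123700 − 1)×1000 = (0.994278 − 1)×1000 = -5.722 permil
α − 1 = ε/1000 = -0.0259
f^(α−1) = 0.25^(-0.0259) = 1.036557
δ_res = (-5.722 + 1000) × 1.036557 − 1000 = 1030.626 − 1000 = 30.63 permil

30.6 permil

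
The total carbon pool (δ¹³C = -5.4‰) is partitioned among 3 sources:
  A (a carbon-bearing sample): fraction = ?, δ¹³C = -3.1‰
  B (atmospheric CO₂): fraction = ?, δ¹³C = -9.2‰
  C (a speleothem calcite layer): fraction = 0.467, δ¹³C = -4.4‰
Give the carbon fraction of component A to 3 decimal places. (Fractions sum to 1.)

Let f_A and f_B be the unknown fractions; fractions sum to 1 so f_A + f_B = 0.533.
Mass balance: Σ fᵢ·δᵢ = δ_bulk ⇒ f_A·(-3.1) + f_B·(-9.2) = -5.4 − (-2.055) = -3.345
Substitute f_B = 0.533 − f_A:
f_A·(-3.1 − -9.2) = -3.345 − 0.533×(-9.2) = 1.558
f_A = 1.558 / 6.1 = 0.2555

0.255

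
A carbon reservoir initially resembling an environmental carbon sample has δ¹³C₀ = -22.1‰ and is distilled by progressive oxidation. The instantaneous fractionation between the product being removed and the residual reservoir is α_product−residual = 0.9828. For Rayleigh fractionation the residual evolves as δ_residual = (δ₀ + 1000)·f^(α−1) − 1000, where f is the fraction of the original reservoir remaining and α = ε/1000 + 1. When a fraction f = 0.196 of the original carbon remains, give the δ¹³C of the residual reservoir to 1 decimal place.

5.7‰

Rayleigh residual: δ_res = (δ₀ + 1000)·f^(α−1) − 1000
α − 1 = -0.01720
f^(α−1) = 0.196^(-0.01720) = 1.028426
δ_res = (-22.1 + 1000) × 1.028426 − 1000 = 1005.698 − 1000 = 5.70‰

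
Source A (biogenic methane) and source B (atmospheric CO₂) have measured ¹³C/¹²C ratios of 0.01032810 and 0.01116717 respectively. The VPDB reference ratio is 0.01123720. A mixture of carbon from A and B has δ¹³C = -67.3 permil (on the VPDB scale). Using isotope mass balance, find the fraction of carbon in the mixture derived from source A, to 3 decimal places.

δ_A = (0.01032810/0.01123720 − 1)×1000 = (0.919099 − 1)×1000 = -80.901 permil
δ_B = (0.01116717/0.01123720 − 1)×1000 = (0.993768 − 1)×1000 = -6.232 permil
f_A = (δ_mix − δ_B)/(δ_A − δ_B) = (-67.3 − (-6.232))/(-80.901 − (-6.232))
f_A = -61.068 / -74.669 = 0.8179

0.818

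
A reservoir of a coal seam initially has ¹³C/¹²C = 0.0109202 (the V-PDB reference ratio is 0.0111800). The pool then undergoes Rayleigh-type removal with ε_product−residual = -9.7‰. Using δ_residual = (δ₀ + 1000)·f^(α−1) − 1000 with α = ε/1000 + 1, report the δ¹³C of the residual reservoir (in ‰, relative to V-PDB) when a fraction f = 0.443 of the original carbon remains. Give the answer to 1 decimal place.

δ₀ = (0.0109202/0.0111800 − 1)×1000 = (0.976762 − 1)×1000 = -23.238‰
α − 1 = ε/1000 = -0.0097
f^(α−1) = 0.443^(-0.0097) = 1.007929
δ_res = (-23.238 + 1000) × 1.007929 − 1000 = 984.507 − 1000 = -15.49‰

-15.5‰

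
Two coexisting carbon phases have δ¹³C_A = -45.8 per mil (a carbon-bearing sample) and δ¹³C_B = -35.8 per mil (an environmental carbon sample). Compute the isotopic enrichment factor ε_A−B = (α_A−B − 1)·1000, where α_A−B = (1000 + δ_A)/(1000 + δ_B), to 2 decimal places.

α_A−B = (1000 + -45.8) / (1000 + -35.8) = 954.2 / 964.2 = 0.989629
ε_A−B = (0.989629 − 1) × 1000 = -10.371 per mil
(The approximation ε ≈ δ_A − δ_B would give -10.0 per mil.)

-10.37 per mil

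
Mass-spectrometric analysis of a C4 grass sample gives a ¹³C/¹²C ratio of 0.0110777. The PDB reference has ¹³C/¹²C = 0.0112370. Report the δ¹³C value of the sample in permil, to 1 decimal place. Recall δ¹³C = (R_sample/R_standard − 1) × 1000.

δ¹³C = (R_sample / R_standard − 1) × 1000
R_sample / R_standard = 0.0110777 / 0.0112370 = 0.985824
δ¹³C = (0.985824 − 1) × 1000 = -14.18 permil

-14.2 permil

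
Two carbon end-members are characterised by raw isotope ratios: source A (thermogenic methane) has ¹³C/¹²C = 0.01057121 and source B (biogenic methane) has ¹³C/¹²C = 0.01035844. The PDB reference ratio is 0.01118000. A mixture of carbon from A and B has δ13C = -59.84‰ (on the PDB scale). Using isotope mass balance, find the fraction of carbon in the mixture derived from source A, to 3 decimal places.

0.717

δ_A = (0.01057121/0.01118000 − 1)×1000 = (0.945547 − 1)×1000 = -54.453‰
δ_B = (0.01035844/0.01118000 − 1)×1000 = (0.926515 − 1)×1000 = -73.485‰
f_A = (δ_mix − δ_B)/(δ_A − δ_B) = (-59.84 − (-73.485))/(-54.453 − (-73.485))
f_A = 13.645 / 19.031 = 0.7170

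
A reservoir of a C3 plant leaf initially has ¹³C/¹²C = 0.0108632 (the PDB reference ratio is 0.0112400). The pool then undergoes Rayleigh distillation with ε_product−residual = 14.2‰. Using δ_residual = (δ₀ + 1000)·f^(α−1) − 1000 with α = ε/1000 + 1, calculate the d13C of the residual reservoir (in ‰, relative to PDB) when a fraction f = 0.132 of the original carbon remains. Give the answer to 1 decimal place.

-60.9‰

δ₀ = (0.0108632/0.0112400 − 1)×1000 = (0.966477 − 1)×1000 = -33.523‰
α − 1 = ε/1000 = 0.0142
f^(α−1) = 0.132^(0.0142) = 0.971655
δ_res = (-33.523 + 1000) × 0.971655 − 1000 = 939.082 − 1000 = -60.92‰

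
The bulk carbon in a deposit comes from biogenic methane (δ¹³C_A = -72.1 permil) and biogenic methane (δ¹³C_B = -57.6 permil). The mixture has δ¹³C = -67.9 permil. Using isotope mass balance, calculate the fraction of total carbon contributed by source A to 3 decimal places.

δ_mix = f_A·δ_A + (1 − f_A)·δ_B  ⇒  f_A = (δ_mix − δ_B)/(δ_A − δ_B)
f_A = (-67.9 − (-57.6)) / (-72.1 − (-57.6))
f_A = -10.3 / -14.5 = 0.7103

0.710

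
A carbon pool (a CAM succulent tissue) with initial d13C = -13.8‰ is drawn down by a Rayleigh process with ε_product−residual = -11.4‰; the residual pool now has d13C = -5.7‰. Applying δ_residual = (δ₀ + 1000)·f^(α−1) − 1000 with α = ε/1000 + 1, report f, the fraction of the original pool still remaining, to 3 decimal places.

0.488

α − 1 = ε/1000 = -0.0114
(δ_res + 1000)/(δ₀ + 1000) = (-5.7 + 1000)/(-13.8 + 1000) = 994.3/986.2 = 1.008213
f = 1.008213^(1/-0.0114) = exp(ln(1.008213)/-0.0114) = exp(0.00818/-0.0114)
f = exp(-0.7175) = 0.4880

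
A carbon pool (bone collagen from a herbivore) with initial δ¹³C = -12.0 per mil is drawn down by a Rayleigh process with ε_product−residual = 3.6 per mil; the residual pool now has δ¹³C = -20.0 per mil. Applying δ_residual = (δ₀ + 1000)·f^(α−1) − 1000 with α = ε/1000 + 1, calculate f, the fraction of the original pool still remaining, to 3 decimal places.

0.105

α − 1 = ε/1000 = 0.0036
(δ_res + 1000)/(δ₀ + 1000) = (-20.0 + 1000)/(-12.0 + 1000) = 980.0/988.0 = 0.991903
f = 0.991903^(1/0.0036) = exp(ln(0.991903)/0.0036) = exp(-0.00813/0.0036)
f = exp(-2.2584) = 0.1045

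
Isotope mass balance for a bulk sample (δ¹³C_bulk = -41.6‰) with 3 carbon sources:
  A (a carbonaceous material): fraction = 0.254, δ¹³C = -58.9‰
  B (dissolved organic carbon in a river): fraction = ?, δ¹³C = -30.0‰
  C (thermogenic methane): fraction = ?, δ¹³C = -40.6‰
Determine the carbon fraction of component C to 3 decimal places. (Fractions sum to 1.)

Let f_C and f_B be the unknown fractions; fractions sum to 1 so f_C + f_B = 0.746.
Mass balance: Σ fᵢ·δᵢ = δ_bulk ⇒ f_C·(-40.6) + f_B·(-30.0) = -41.6 − (-14.961) = -26.639
Substitute f_B = 0.746 − f_C:
f_C·(-40.6 − -30.0) = -26.639 − 0.746×(-30.0) = -4.259
f_C = -4.259 / -10.6 = 0.4018

0.402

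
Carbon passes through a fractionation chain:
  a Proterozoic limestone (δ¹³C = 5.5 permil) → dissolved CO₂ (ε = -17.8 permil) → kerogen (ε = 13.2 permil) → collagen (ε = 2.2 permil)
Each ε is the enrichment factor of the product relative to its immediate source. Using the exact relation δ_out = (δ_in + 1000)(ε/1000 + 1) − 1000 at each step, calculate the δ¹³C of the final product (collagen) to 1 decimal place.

step 1: δ = (5.50 + 1000)·(-17.8/1000 + 1) − 1000 = -12.40 permil
step 2: δ = (-12.40 + 1000)·(13.2/1000 + 1) − 1000 = 0.64 permil
step 3: δ = (0.64 + 1000)·(2.2/1000 + 1) − 1000 = 2.84 permil

2.8 permil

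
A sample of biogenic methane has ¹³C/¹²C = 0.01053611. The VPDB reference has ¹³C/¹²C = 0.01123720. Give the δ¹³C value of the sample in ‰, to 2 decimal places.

δ¹³C = (R_sample / R_standard − 1) × 1000
R_sample / R_standard = 0.01053611 / 0.01123720 = 0.937610
δ¹³C = (0.937610 − 1) × 1000 = -62.390‰

-62.39‰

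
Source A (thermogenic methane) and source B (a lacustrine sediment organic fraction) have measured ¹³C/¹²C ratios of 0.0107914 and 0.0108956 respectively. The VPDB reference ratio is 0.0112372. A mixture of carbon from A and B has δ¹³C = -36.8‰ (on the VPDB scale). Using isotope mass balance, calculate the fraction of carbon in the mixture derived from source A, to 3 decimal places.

0.690

δ_A = (0.0107914/0.0112372 − 1)×1000 = (0.960328 − 1)×1000 = -39.672‰
δ_B = (0.0108956/0.0112372 − 1)×1000 = (0.969601 − 1)×1000 = -30.399‰
f_A = (δ_mix − δ_B)/(δ_A − δ_B) = (-36.8 − (-30.399))/(-39.672 − (-30.399))
f_A = -6.401 / -9.273 = 0.6903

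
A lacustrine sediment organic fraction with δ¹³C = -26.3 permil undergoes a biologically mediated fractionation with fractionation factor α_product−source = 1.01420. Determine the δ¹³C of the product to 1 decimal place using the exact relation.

-12.5 permil

δ_product = (δ_source + 1000)·α − 1000
δ_product = (-26.3 + 1000) × 1.01420 − 1000
δ_product = 987.527 − 1000 = -12.47 permil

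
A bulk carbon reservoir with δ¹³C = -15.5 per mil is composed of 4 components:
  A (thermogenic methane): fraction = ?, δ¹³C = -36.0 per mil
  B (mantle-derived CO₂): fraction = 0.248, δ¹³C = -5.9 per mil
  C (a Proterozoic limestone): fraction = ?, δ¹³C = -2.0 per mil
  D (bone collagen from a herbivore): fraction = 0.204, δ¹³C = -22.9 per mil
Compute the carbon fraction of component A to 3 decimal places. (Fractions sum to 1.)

0.243

Let f_A and f_C be the unknown fractions; fractions sum to 1 so f_A + f_C = 0.548.
Mass balance: Σ fᵢ·δᵢ = δ_bulk ⇒ f_A·(-36.0) + f_C·(-2.0) = -15.5 − (-6.135) = -9.365
Substitute f_C = 0.548 − f_A:
f_A·(-36.0 − -2.0) = -9.365 − 0.548×(-2.0) = -8.269
f_A = -8.269 / -34.0 = 0.2432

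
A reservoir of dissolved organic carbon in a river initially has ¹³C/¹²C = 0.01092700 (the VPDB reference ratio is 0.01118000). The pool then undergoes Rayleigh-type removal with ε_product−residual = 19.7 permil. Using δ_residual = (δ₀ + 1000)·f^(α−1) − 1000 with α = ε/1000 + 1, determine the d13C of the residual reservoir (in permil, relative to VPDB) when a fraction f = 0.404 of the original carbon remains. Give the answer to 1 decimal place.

-39.9 permil

δ₀ = (0.01092700/0.01118000 − 1)×1000 = (0.977370 − 1)×1000 = -22.630 permil
α − 1 = ε/1000 = 0.0197
f^(α−1) = 0.404^(0.0197) = 0.982304
δ_res = (-22.630 + 1000) × 0.982304 − 1000 = 960.074 − 1000 = -39.93 permil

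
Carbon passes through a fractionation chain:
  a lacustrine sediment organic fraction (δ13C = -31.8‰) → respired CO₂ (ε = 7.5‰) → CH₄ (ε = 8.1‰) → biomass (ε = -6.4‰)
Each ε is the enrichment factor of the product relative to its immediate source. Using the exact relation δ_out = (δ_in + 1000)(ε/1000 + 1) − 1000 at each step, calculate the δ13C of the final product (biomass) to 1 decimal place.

step 1: δ = (-31.80 + 1000)·(7.5/1000 + 1) − 1000 = -24.54‰
step 2: δ = (-24.54 + 1000)·(8.1/1000 + 1) − 1000 = -16.64‰
step 3: δ = (-16.64 + 1000)·(-6.4/1000 + 1) − 1000 = -22.93‰

-22.9‰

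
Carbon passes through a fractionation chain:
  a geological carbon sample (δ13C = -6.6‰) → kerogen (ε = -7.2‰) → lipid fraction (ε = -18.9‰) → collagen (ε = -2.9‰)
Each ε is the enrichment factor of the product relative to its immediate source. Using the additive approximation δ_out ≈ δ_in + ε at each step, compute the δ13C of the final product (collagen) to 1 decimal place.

step 1: δ ≈ -6.6 + (-7.2) = -13.8‰
step 2: δ ≈ -13.8 + (-18.9) = -32.7‰
step 3: δ ≈ -32.7 + (-2.9) = -35.6‰

-35.6‰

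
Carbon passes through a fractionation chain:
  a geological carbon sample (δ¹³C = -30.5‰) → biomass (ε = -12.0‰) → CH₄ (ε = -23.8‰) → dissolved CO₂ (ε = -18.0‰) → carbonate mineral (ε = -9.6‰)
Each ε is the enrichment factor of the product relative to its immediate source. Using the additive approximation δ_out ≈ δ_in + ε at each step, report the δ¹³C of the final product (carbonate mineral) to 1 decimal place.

-93.9‰

step 1: δ ≈ -30.5 + (-12.0) = -42.5‰
step 2: δ ≈ -42.5 + (-23.8) = -66.3‰
step 3: δ ≈ -66.3 + (-18.0) = -84.3‰
step 4: δ ≈ -84.3 + (-9.6) = -93.9‰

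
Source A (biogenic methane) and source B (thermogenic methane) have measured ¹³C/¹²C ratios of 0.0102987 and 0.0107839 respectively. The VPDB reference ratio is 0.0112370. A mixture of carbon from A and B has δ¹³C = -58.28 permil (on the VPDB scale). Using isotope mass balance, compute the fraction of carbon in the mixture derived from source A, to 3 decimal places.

0.416

δ_A = (0.0102987/0.0112370 − 1)×1000 = (0.916499 − 1)×1000 = -83.501 permil
δ_B = (0.0107839/0.0112370 − 1)×1000 = (0.959678 − 1)×1000 = -40.322 permil
f_A = (δ_mix − δ_B)/(δ_A − δ_B) = (-58.28 − (-40.322))/(-83.501 − (-40.322))
f_A = -17.958 / -43.179 = 0.4159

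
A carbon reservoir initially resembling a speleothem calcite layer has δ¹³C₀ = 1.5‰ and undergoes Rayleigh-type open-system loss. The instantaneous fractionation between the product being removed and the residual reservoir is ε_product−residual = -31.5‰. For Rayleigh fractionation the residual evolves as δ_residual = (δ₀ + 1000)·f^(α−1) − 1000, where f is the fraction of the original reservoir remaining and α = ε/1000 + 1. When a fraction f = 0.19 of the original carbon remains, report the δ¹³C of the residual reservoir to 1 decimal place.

Rayleigh residual: δ_res = (δ₀ + 1000)·f^(α−1) − 1000
α = ε/1000 + 1 = 0.96850, so α − 1 = -0.03150
f^(α−1) = 0.19^(-0.03150) = 1.053706
δ_res = (1.5 + 1000) × 1.053706 − 1000 = 1055.286 − 1000 = 55.29‰

55.3‰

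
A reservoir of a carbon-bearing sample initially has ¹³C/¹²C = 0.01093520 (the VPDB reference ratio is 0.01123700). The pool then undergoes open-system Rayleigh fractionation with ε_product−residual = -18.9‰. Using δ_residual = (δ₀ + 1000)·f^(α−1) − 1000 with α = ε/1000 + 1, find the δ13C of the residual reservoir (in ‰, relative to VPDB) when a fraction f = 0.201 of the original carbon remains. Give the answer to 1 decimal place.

δ₀ = (0.01093520/0.01123700 − 1)×1000 = (0.973142 − 1)×1000 = -26.858‰
α − 1 = ε/1000 = -0.0189
f^(α−1) = 0.201^(-0.0189) = 1.030789
δ_res = (-26.858 + 1000) × 1.030789 − 1000 = 1003.104 − 1000 = 3.10‰

3.1‰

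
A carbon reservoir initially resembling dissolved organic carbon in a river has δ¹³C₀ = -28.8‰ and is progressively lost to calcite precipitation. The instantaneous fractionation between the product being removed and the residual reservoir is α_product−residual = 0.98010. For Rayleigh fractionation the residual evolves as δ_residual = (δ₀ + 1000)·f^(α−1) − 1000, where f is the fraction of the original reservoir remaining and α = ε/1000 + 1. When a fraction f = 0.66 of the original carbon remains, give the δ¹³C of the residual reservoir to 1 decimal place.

Rayleigh residual: δ_res = (δ₀ + 1000)·f^(α−1) − 1000
α − 1 = -0.01990
f^(α−1) = 0.66^(-0.01990) = 1.008303
δ_res = (-28.8 + 1000) × 1.008303 − 1000 = 979.264 − 1000 = -20.74‰

-20.7‰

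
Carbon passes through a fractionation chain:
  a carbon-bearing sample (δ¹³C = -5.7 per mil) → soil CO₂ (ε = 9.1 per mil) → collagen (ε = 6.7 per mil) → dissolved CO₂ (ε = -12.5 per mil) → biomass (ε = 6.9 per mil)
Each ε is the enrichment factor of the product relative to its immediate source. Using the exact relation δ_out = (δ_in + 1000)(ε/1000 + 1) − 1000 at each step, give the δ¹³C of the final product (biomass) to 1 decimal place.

4.3 per mil

step 1: δ = (-5.70 + 1000)·(9.1/1000 + 1) − 1000 = 3.35 per mil
step 2: δ = (3.35 + 1000)·(6.7/1000 + 1) − 1000 = 10.07 per mil
step 3: δ = (10.07 + 1000)·(-12.5/1000 + 1) − 1000 = -2.56 per mil
step 4: δ = (-2.56 + 1000)·(6.9/1000 + 1) − 1000 = 4.33 per mil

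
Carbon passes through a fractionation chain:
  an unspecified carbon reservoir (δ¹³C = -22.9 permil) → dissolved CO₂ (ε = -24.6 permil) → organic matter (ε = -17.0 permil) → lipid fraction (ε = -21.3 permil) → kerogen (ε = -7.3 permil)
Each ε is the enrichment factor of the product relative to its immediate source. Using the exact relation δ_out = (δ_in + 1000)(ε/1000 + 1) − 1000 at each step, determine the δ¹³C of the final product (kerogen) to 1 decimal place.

-89.8 permil

step 1: δ = (-22.90 + 1000)·(-24.6/1000 + 1) − 1000 = -46.94 permil
step 2: δ = (-46.94 + 1000)·(-17.0/1000 + 1) − 1000 = -63.14 permil
step 3: δ = (-63.14 + 1000)·(-21.3/1000 + 1) − 1000 = -83.09 permil
step 4: δ = (-83.09 + 1000)·(-7.3/1000 + 1) − 1000 = -89.79 permil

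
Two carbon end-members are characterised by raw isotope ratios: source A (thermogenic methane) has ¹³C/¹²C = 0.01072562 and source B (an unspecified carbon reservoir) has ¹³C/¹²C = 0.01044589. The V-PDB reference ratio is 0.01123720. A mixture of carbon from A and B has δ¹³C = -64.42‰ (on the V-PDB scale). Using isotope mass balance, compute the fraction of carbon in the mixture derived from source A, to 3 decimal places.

0.241

δ_A = (0.01072562/0.01123720 − 1)×1000 = (0.954474 − 1)×1000 = -45.526‰
δ_B = (0.01044589/0.01123720 − 1)×1000 = (0.929581 − 1)×1000 = -70.419‰
f_A = (δ_mix − δ_B)/(δ_A − δ_B) = (-64.42 − (-70.419))/(-45.526 − (-70.419))
f_A = 5.999 / 24.893 = 0.2410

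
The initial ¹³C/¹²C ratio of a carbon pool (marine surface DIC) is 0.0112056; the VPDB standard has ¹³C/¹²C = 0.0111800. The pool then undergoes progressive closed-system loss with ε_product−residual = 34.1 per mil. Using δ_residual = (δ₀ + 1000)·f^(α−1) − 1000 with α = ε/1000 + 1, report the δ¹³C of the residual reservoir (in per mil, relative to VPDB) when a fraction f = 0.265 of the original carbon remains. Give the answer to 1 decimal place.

δ₀ = (0.0112056/0.0111800 − 1)×1000 = (1.002290 − 1)×1000 = 2.290 per mil
α − 1 = ε/1000 = 0.0341
f^(α−1) = 0.265^(0.0341) = 0.955724
δ_res = (2.290 + 1000) × 0.955724 − 1000 = 957.913 − 1000 = -42.09 per mil

-42.1 per mil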